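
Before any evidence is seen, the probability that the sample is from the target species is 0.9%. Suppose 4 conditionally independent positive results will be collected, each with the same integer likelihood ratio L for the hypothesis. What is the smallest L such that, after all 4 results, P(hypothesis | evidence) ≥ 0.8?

Prior odds = 0.009/0.991 = 9/991.
Target odds = 0.8/0.2 = 4.
Need L⁴ ≥ 4 ÷ (9/991) = 3964/9.
4⁴ = 256 < 3964/9 ≤ 625 = 5⁴, so L = 5.

5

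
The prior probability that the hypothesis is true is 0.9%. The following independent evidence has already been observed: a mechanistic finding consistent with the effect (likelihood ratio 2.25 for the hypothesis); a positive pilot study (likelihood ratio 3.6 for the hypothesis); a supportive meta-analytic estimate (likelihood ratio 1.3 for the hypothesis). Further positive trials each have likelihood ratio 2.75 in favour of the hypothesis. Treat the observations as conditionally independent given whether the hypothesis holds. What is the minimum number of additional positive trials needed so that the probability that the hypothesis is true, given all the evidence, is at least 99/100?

7

Prior odds = 0.009/0.991 = 9/991.
Combined Bayes factor of the evidence already in hand = 2.25 × 3.6 × 1.3 = 10.53.
Odds after that evidence = (9/991) × 10.53 = 9477/99100.
Target odds = 0.99/0.01 = 99.
Need 2.75ⁿ ≥ 99 ÷ (9477/99100) = 1090100/1053.
2.75⁶ = 1771561/4096 falls short of 1090100/1053 but 2.75⁷ = 19487171/16384 reaches it, so n = 7.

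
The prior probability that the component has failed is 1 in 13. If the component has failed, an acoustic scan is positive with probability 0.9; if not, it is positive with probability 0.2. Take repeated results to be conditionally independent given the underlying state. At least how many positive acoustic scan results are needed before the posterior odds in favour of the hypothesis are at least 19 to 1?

Prior odds = (1/13)/(12/13) = 1/12.
Likelihood ratio of a positive = 0.9/0.2 = 4.5.
Target odds = 19.
Need (1/12) × 4.5ⁿ ≥ 19, i.e. 4.5ⁿ ≥ 228.
4.5³ = 91.125 falls short of 228 but 4.5⁴ = 410.0625 reaches it, so n = 4.

4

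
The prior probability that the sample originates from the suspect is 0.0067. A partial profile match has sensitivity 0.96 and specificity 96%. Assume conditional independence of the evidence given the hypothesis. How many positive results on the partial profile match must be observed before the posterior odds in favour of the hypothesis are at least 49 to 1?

Prior odds: 0.0067 ÷ 0.9933 = 67/9933.
False-positive rate = 1 − 0.96 = 0.04; likelihood ratio of a positive = 0.96/0.04 = 24.
Target odds = 49.
Need (67/9933) × 24ⁿ ≥ 49, i.e. 24ⁿ ≥ 486717/67.
24² = 576 falls short of 486717/67 but 24³ = 13824 reaches it, so n = 3.

3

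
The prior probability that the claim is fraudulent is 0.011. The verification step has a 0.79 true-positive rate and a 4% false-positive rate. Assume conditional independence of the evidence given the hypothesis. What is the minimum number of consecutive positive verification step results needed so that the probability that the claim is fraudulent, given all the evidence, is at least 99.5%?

Prior odds = 0.011/0.989 = 11/989.
Likelihood ratio of a positive result = 0.79/0.04 = 19.75.
Target posterior odds = 0.995/0.005 = 199.
Require 19.75ⁿ ≥ 199 ÷ (11/989) = 196811/11.
19.75³ = 7703.734375 falls short of 196811/11 but 19.75⁴ = 38950081/256 reaches it, so n = 4.

4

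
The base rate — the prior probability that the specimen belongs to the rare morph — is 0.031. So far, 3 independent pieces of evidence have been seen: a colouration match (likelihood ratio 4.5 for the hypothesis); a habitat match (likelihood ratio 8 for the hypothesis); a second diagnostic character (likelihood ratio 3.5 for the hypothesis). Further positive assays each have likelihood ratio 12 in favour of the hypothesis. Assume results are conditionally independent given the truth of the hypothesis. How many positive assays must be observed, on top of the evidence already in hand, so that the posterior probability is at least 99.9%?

Prior odds = 0.031/0.969 = 31/969.
Combined Bayes factor of the evidence already in hand = 4.5 × 8 × 3.5 = 126.
Odds after that evidence = (31/969) × 126 = 1302/323.
Target odds = 0.999/0.001 = 999.
Need 12ⁿ ≥ 999 ÷ (1302/323) = 107559/434.
12² = 144 falls short of 107559/434 but 12³ = 1728 reaches it, so n = 3.

3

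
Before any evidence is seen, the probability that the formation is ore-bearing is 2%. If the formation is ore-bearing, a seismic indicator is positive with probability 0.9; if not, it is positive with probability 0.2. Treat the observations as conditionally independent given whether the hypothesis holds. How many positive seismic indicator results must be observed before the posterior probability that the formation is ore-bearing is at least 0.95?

5

Prior odds: 0.02 ÷ 0.98 = 1/49.
Likelihood ratio of a positive = 0.9/0.2 = 4.5.
Target odds: 0.95 ÷ 0.05 = 19.
Need (1/49) × 4.5ⁿ ≥ 19, i.e. 4.5ⁿ ≥ 931.
4.5⁴ = 410.0625 falls short of 931 but 4.5⁵ = 1845.28125 reaches it, so n = 5.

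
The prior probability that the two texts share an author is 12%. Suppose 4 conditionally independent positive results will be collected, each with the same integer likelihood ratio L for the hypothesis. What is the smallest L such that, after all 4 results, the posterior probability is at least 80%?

3

Prior odds = 0.12/0.88 = 3/22.
Target odds = 0.8/0.2 = 4.
Need L⁴ ≥ 4 ÷ (3/22) = 88/3.
2⁴ = 16 < 88/3 ≤ 81 = 3⁴, so L = 3.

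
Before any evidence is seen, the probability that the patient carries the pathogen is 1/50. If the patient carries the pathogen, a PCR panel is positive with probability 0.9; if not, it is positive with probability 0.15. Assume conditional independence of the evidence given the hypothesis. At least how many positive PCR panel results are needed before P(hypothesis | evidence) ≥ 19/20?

Prior odds: 0.02 ÷ 0.98 = 1/49.
Likelihood ratio of a positive = 0.9/0.15 = 6.
Target odds: 0.95 ÷ 0.05 = 19.
Need (1/49) × 6ⁿ ≥ 19, i.e. 6ⁿ ≥ 931.
6³ = 216 falls short of 931 but 6⁴ = 1296 reaches it, so n = 4.

4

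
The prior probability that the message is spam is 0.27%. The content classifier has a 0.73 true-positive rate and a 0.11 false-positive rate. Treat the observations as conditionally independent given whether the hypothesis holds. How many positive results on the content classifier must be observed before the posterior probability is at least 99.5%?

Prior odds = 0.0027/0.9973 = 27/9973.
Likelihood ratio of a positive result = 0.73/0.11 = 73/11.
Target posterior odds = 0.995/0.005 = 199.
Require (73/11)ⁿ ≥ 199 ÷ (27/9973) = 1984627/27.
(73/11)⁵ ≈12872.1 falls short of 1984627/27 but (73/11)⁶ ≈85424.2 reaches it, so n = 6.

6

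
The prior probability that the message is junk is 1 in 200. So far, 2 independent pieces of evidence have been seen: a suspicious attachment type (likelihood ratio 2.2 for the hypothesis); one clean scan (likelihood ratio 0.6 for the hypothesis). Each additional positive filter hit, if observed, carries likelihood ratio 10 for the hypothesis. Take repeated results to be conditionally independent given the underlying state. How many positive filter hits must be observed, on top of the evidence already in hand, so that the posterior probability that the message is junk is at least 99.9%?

Prior odds = 0.005/0.995 = 1/199.
Combined Bayes factor of the evidence already in hand = 2.2 × 0.6 = 1.32.
Odds after that evidence = (1/199) × 1.32 = 33/4975.
Target odds = 0.999/0.001 = 999.
Need 10ⁿ ≥ 999 ÷ (33/4975) = 1656675/11.
10⁵ = 100000 falls short of 1656675/11 but 10⁶ = 1000000 reaches it, so n = 6.

6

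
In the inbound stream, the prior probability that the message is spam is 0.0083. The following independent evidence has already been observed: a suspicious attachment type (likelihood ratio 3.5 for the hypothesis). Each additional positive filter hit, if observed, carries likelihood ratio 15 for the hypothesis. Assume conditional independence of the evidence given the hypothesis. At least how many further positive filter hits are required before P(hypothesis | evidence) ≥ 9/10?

Prior odds = 0.0083/0.9917 = 83/9917.
Bayes factor of the evidence already in hand = 3.5.
Odds after that evidence = (83/9917) × 3.5 = 581/19834.
Target odds = 0.9/0.1 = 9.
Need 15ⁿ ≥ 9 ÷ (581/19834) = 178506/581.
15² = 225 falls short of 178506/581 but 15³ = 3375 reaches it, so n = 3.

3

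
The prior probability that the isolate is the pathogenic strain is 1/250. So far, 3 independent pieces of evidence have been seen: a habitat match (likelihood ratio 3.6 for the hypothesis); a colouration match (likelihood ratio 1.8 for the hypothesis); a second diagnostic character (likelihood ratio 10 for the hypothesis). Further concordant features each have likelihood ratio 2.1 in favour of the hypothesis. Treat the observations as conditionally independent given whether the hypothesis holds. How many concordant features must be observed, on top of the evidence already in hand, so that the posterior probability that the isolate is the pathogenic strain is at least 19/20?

Prior odds = 0.004/0.996 = 1/249.
Combined Bayes factor of the evidence already in hand = 3.6 × 1.8 × 10 = 64.8.
Odds after that evidence = (1/249) × 64.8 = 108/415.
Target odds = 0.95/0.05 = 19.
Need 2.1ⁿ ≥ 19 ÷ (108/415) = 7885/108.
2.1⁵ = 4084101/100000 falls short of 7885/108 but 2.1⁶ = 85766121/1000000 reaches it, so n = 6.

6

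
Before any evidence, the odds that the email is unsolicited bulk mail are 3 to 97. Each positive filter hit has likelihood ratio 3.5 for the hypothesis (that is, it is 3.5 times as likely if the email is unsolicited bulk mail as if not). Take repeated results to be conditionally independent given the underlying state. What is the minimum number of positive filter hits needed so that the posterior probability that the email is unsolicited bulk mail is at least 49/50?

6

Prior odds = 3/97.
Likelihood ratio per positive filter hit = 3.5.
Target odds: 0.98 ÷ 0.02 = 49.
Need (3/97) × 3.5ⁿ ≥ 49, i.e. 3.5ⁿ ≥ 4753/3.
3.5⁵ = 525.21875 falls short of 4753/3 but 3.5⁶ = 1838.265625 reaches it, so n = 6.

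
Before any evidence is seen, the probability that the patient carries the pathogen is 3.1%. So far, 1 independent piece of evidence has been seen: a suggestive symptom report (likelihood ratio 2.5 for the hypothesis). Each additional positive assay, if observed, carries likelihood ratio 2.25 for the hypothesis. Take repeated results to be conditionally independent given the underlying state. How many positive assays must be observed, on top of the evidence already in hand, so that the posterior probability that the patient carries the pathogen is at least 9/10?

6

Prior odds = 0.031/0.969 = 31/969.
Bayes factor of the evidence already in hand = 2.5.
Odds after that evidence = (31/969) × 2.5 = 155/1938.
Target odds = 0.9/0.1 = 9.
Need 2.25ⁿ ≥ 9 ÷ (155/1938) = 17442/155.
2.25⁵ = 59049/1024 falls short of 17442/155 but 2.25⁶ = 531441/4096 reaches it, so n = 6.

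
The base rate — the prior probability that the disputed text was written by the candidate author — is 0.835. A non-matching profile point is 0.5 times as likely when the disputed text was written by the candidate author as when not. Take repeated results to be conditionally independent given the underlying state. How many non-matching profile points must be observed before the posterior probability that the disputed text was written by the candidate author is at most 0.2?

5

Prior odds = 0.835/0.165 = 167/33.
Likelihood ratio per non-matching profile point = 0.5.
Target posterior odds = 0.2/0.8 = 0.25.
Need (167/33) × 0.5ⁿ ≤ 0.25, i.e. 0.5ⁿ ≤ 33/668.
0.5⁴ = 0.0625 is still above 33/668 but 0.5⁵ = 0.03125 is at or below it, so n = 5.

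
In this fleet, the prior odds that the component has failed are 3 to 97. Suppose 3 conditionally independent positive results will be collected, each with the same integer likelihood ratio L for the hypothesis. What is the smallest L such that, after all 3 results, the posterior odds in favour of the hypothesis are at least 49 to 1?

Prior odds = 3/97.
Target odds = 49.
Need L³ ≥ 49 ÷ (3/97) = 4753/3.
11³ = 1331 < 4753/3 ≤ 1728 = 12³, so L = 12.

12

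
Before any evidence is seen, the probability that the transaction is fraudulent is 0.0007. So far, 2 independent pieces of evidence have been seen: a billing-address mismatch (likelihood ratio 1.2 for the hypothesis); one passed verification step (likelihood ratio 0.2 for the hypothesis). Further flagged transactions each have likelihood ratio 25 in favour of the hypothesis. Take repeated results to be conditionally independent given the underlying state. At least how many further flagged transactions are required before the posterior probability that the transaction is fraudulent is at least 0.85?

Prior odds = 0.0007/0.9993 = 7/9993.
Combined Bayes factor of the evidence already in hand = 1.2 × 0.2 = 0.24.
Odds after that evidence = (7/9993) × 0.24 = 14/83275.
Target odds = 0.85/0.15 = 17/3.
Need 25ⁿ ≥ 17/3 ÷ (14/83275) = 1415675/42.
25³ = 15625 falls short of 1415675/42 but 25⁴ = 390625 reaches it, so n = 4.

4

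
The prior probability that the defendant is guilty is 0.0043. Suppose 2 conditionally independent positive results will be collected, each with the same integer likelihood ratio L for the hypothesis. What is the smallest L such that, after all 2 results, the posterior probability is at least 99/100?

Prior odds = 0.0043/0.9957 = 43/9957.
Target odds = 0.99/0.01 = 99.
Need L² ≥ 99 ÷ (43/9957) = 985743/43.
151² = 22801 < 985743/43 ≤ 23104 = 152², so L = 152.

152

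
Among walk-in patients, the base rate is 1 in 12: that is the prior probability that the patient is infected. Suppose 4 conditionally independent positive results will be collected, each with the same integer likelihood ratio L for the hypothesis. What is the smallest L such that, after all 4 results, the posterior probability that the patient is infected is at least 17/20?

Prior odds = (1/12)/(11/12) = 1/11.
Target odds = 0.85/0.15 = 17/3.
Need L⁴ ≥ 17/3 ÷ (1/11) = 187/3.
2⁴ = 16 < 187/3 ≤ 81 = 3⁴, so L = 3.

3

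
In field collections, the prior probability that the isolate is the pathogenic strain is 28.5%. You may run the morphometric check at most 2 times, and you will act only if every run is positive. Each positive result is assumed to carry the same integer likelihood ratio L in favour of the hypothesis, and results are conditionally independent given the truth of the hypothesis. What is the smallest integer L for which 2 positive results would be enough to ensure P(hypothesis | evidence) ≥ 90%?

Prior odds = 0.285/0.715 = 57/143.
Target odds = 0.9/0.1 = 9.
Need L² ≥ 9 ÷ (57/143) = 429/19.
4² = 16 < 429/19 ≤ 25 = 5², so L = 5.

5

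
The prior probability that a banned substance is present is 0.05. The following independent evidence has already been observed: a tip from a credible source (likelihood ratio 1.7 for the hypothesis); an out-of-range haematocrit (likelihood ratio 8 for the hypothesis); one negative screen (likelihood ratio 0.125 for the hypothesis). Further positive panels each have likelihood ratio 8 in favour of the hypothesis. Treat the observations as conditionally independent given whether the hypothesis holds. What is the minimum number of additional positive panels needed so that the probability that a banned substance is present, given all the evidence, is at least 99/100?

4

Prior odds = 0.05/0.95 = 1/19.
Combined Bayes factor of the evidence already in hand = 1.7 × 8 × 0.125 = 1.7.
Odds after that evidence = (1/19) × 1.7 = 17/190.
Target odds = 0.99/0.01 = 99.
Need 8ⁿ ≥ 99 ÷ (17/190) = 18810/17.
8³ = 512 falls short of 18810/17 but 8⁴ = 4096 reaches it, so n = 4.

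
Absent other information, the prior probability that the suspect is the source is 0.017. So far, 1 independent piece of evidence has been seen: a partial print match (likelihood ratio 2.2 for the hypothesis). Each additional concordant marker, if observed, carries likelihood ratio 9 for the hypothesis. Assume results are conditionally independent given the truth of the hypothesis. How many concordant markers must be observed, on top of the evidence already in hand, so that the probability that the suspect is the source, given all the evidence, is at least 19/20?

Prior odds = 0.017/0.983 = 17/983.
Bayes factor of the evidence already in hand = 2.2.
Odds after that evidence = (17/983) × 2.2 = 187/4915.
Target odds = 0.95/0.05 = 19.
Need 9ⁿ ≥ 19 ÷ (187/4915) = 93385/187.
9² = 81 falls short of 93385/187 but 9³ = 729 reaches it, so n = 3.

3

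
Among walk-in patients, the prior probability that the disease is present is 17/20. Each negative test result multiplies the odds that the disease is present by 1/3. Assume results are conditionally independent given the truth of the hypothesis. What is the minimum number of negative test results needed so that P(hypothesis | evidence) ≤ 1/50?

6

Prior odds: 0.85 ÷ 0.15 = 17/3.
Likelihood ratio per negative test result = 1/3.
Target posterior odds = 0.02/0.98 = 1/49.
Need (17/3) × (1/3)ⁿ ≤ 1/49, i.e. (1/3)ⁿ ≤ 3/833.
(1/3)⁵ = 1/243 is still above 3/833 but (1/3)⁶ = 1/729 is at or below it, so n = 6.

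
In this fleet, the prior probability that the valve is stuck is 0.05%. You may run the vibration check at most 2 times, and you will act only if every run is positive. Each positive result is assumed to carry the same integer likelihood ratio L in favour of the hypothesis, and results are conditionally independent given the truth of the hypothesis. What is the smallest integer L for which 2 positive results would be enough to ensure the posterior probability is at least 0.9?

Prior odds = 0.0005/0.9995 = 1/1999.
Target odds = 0.9/0.1 = 9.
Need L² ≥ 9 ÷ (1/1999) = 17991.
134² = 17956 < 17991 ≤ 18225 = 135², so L = 135.

135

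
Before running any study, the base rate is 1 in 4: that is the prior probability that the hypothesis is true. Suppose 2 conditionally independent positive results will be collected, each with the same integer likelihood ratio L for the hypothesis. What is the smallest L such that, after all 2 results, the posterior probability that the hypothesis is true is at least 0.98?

13

Prior odds = 0.25/0.75 = 1/3.
Target odds = 0.98/0.02 = 49.
Need L² ≥ 49 ÷ (1/3) = 147.
12² = 144 < 147 ≤ 169 = 13², so L = 13.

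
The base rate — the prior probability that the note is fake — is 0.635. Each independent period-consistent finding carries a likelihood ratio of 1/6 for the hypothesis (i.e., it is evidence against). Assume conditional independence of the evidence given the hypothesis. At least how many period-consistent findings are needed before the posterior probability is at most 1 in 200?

4

Prior odds: 0.635 ÷ 0.365 = 127/73.
Likelihood ratio per period-consistent finding = 1/6.
Target odds: 0.005 ÷ 0.995 = 1/199.
Need (127/73) × (1/6)ⁿ ≤ 1/199, i.e. (1/6)ⁿ ≤ 73/25273.
(1/6)³ = 1/216 is still above 73/25273 but (1/6)⁴ = 1/1296 is at or below it, so n = 4.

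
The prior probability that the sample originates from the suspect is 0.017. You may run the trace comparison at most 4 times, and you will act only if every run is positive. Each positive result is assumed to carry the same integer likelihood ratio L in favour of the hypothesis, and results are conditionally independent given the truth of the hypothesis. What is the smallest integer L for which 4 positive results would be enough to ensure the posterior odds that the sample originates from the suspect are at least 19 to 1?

Prior odds = 0.017/0.983 = 17/983.
Target odds = 19.
Need L⁴ ≥ 19 ÷ (17/983) = 18677/17.
5⁴ = 625 < 18677/17 ≤ 1296 = 6⁴, so L = 6.

6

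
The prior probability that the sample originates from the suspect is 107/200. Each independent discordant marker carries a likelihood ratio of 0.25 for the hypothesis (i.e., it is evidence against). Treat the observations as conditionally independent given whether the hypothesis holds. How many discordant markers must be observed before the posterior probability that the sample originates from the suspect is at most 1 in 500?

5

Prior odds = 0.535/0.465 = 107/93.
Likelihood ratio per discordant marker = 0.25.
Target odds: 0.002 ÷ 0.998 = 1/499.
Need (107/93) × 0.25ⁿ ≤ 1/499, i.e. 0.25ⁿ ≤ 93/53393.
0.25⁴ = 0.00390625 is still above 93/53393 but 0.25⁵ = 1/1024 is at or below it, so n = 5.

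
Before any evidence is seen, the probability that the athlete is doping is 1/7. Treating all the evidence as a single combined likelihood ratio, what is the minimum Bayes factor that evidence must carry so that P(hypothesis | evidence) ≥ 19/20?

Prior odds = (1/7)/(6/7) = 1/6.
Target odds = 0.95/0.05 = 19.
Required Bayes factor = 19 ÷ (1/6) = 114.

114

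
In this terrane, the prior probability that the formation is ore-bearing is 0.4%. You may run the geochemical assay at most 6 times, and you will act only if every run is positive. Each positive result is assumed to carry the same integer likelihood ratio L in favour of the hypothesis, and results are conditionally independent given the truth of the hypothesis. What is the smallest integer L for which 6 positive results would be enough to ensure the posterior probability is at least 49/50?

Prior odds = 0.004/0.996 = 1/249.
Target odds = 0.98/0.02 = 49.
Need L⁶ ≥ 49 ÷ (1/249) = 12201.
4⁶ = 4096 < 12201 ≤ 15625 = 5⁶, so L = 5.

5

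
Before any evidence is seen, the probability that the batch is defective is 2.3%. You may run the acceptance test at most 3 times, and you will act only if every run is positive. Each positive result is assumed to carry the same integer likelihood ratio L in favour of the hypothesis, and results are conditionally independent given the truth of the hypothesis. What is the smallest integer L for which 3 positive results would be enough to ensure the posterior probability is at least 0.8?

Prior odds = 0.023/0.977 = 23/977.
Target odds = 0.8/0.2 = 4.
Need L³ ≥ 4 ÷ (23/977) = 3908/23.
5³ = 125 < 3908/23 ≤ 216 = 6³, so L = 6.

6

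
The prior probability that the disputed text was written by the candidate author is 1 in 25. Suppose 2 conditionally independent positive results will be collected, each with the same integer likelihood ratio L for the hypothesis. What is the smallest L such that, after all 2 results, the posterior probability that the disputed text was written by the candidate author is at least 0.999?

155

Prior odds = 0.04/0.96 = 1/24.
Target odds = 0.999/0.001 = 999.
Need L² ≥ 999 ÷ (1/24) = 23976.
154² = 23716 < 23976 ≤ 24025 = 155², so L = 155.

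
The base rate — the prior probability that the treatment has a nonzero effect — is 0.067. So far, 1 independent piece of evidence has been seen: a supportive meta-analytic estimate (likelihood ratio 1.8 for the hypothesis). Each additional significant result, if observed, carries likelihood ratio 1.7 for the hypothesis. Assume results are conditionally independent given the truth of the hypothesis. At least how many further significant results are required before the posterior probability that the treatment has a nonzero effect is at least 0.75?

Prior odds = 0.067/0.933 = 67/933.
Bayes factor of the evidence already in hand = 1.8.
Odds after that evidence = (67/933) × 1.8 = 201/1555.
Target odds = 0.75/0.25 = 3.
Need 1.7ⁿ ≥ 3 ÷ (201/1555) = 1555/67.
1.7⁵ = 1419857/100000 falls short of 1555/67 but 1.7⁶ = 24137569/1000000 reaches it, so n = 6.

6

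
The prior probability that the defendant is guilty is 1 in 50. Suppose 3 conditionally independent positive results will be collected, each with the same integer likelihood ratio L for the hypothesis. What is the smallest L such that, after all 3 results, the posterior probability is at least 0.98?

14

Prior odds = 0.02/0.98 = 1/49.
Target odds = 0.98/0.02 = 49.
Need L³ ≥ 49 ÷ (1/49) = 2401.
13³ = 2197 < 2401 ≤ 2744 = 14³, so L = 14.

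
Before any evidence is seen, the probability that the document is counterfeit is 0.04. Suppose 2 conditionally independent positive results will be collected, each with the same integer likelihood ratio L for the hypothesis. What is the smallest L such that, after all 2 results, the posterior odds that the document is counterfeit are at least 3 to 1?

9

Prior odds = 0.04/0.96 = 1/24.
Target odds = 3.
Need L² ≥ 3 ÷ (1/24) = 72.
8² = 64 < 72 ≤ 81 = 9², so L = 9.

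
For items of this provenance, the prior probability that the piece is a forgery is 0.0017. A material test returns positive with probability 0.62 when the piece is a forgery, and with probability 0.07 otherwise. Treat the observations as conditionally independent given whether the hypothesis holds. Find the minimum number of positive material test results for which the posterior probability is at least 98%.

5

Prior odds: 0.0017 ÷ 0.9983 = 17/9983.
Likelihood ratio of a positive result = 0.62/0.07 = 62/7.
Target odds: 0.98 ÷ 0.02 = 49.
Need (17/9983) × (62/7)ⁿ ≥ 49, i.e. (62/7)ⁿ ≥ 489167/17.
(62/7)⁴ = 14776336/2401 falls short of 489167/17 but (62/7)⁵ = 916132832/16807 reaches it, so n = 5.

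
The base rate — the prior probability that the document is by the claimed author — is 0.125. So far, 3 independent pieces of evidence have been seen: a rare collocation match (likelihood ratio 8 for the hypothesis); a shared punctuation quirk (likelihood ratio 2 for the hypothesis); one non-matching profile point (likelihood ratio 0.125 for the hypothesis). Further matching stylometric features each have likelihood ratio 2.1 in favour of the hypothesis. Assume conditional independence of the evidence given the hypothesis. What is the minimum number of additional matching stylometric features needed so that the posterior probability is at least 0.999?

Prior odds = 0.125/0.875 = 1/7.
Combined Bayes factor of the evidence already in hand = 8 × 2 × 0.125 = 2.
Odds after that evidence = (1/7) × 2 = 2/7.
Target odds = 0.999/0.001 = 999.
Need 2.1ⁿ ≥ 999 ÷ (2/7) = 3496.5.
2.1¹⁰ ≈1667.99 falls short of 3496.5 but 2.1¹¹ ≈3502.78 reaches it, so n = 11.

11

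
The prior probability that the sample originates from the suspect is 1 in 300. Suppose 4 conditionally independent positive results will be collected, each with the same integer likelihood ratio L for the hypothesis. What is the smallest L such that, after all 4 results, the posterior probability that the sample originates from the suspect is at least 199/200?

Prior odds = (1/300)/(299/300) = 1/299.
Target odds = 0.995/0.005 = 199.
Need L⁴ ≥ 199 ÷ (1/299) = 59501.
15⁴ = 50625 < 59501 ≤ 65536 = 16⁴, so L = 16.

16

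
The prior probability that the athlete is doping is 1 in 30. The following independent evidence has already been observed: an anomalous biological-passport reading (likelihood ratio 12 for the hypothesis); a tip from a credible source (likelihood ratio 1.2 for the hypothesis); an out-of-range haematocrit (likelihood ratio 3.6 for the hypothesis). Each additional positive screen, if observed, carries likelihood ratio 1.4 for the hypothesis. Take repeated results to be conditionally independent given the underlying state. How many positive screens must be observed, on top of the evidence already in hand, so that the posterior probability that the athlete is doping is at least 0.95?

8

Prior odds = (1/30)/(29/30) = 1/29.
Combined Bayes factor of the evidence already in hand = 12 × 1.2 × 3.6 = 51.84.
Odds after that evidence = (1/29) × 51.84 = 1296/725.
Target odds = 0.95/0.05 = 19.
Need 1.4ⁿ ≥ 19 ÷ (1296/725) = 13775/1296.
1.4⁷ = 823543/78125 falls short of 13775/1296 but 1.4⁸ = 5764801/390625 reaches it, so n = 8.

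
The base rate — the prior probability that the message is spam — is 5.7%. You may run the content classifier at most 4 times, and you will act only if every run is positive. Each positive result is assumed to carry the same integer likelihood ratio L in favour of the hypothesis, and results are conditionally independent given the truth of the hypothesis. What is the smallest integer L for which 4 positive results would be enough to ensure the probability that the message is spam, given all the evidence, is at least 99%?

Prior odds = 0.057/0.943 = 57/943.
Target odds = 0.99/0.01 = 99.
Need L⁴ ≥ 99 ÷ (57/943) = 31119/19.
6⁴ = 1296 < 31119/19 ≤ 2401 = 7⁴, so L = 7.

7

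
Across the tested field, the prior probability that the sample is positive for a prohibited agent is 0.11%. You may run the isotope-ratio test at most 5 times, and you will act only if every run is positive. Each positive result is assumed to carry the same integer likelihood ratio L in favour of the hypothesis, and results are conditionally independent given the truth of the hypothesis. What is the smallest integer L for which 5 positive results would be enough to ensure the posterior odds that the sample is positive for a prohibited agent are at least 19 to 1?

8

Prior odds = 0.0011/0.9989 = 11/9989.
Target odds = 19.
Need L⁵ ≥ 19 ÷ (11/9989) = 189791/11.
7⁵ = 16807 < 189791/11 ≤ 32768 = 8⁵, so L = 8.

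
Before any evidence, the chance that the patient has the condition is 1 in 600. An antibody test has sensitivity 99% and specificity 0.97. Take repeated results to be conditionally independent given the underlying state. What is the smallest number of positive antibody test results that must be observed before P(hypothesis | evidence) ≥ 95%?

3

Prior odds = (1/600)/(599/600) = 1/599.
False-positive rate = 1 − 0.97 = 0.03; likelihood ratio of a positive = 0.99/0.03 = 33.
Target posterior odds = 0.95/0.05 = 19.
Require 33ⁿ ≥ 19 ÷ (1/599) = 11381.
33² = 1089 falls short of 11381 but 33³ = 35937 reaches it, so n = 3.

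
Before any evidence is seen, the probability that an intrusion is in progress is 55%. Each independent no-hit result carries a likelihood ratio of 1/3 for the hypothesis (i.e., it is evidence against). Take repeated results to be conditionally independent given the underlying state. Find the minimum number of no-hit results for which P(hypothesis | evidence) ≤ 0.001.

Prior odds = 0.55/0.45 = 11/9.
Likelihood ratio per no-hit result = 1/3.
Target odds: 0.001 ÷ 0.999 = 1/999.
Need (11/9) × (1/3)ⁿ ≤ 1/999, i.e. (1/3)ⁿ ≤ 1/1221.
(1/3)⁶ = 1/729 is still above 1/1221 but (1/3)⁷ = 1/2187 is at or below it, so n = 7.

7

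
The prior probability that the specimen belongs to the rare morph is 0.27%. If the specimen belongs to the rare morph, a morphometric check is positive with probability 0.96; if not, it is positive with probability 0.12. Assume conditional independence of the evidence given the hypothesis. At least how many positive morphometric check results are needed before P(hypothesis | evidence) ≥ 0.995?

Prior odds = 0.0027/0.9973 = 27/9973.
Likelihood ratio of a positive = 0.96/0.12 = 8.
Target posterior odds = 0.995/0.005 = 199.
Need (27/9973) × 8ⁿ ≥ 199, i.e. 8ⁿ ≥ 1984627/27.
8⁵ = 32768 falls short of 1984627/27 but 8⁶ = 262144 reaches it, so n = 6.

6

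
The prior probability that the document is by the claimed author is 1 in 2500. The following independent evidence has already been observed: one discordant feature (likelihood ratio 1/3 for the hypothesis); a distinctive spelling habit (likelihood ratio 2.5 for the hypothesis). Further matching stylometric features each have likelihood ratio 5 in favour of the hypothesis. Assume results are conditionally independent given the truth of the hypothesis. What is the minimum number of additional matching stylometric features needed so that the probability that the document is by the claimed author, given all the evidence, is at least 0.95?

Prior odds = 0.0004/0.9996 = 1/2499.
Combined Bayes factor of the evidence already in hand = (1/3) × 2.5 = 5/6.
Odds after that evidence = (1/2499) × 5/6 = 5/14994.
Target odds = 0.95/0.05 = 19.
Need 5ⁿ ≥ 19 ÷ (5/14994) = 56977.2.
5⁶ = 15625 falls short of 56977.2 but 5⁷ = 78125 reaches it, so n = 7.

7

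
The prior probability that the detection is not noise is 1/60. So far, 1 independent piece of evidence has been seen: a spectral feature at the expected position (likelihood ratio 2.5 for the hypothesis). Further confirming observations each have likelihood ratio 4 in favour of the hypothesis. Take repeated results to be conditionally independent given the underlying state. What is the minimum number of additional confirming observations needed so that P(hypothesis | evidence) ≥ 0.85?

4

Prior odds = (1/60)/(59/60) = 1/59.
Bayes factor of the evidence already in hand = 2.5.
Odds after that evidence = (1/59) × 2.5 = 5/118.
Target odds = 0.85/0.15 = 17/3.
Need 4ⁿ ≥ 17/3 ÷ (5/118) = 2006/15.
4³ = 64 falls short of 2006/15 but 4⁴ = 256 reaches it, so n = 4.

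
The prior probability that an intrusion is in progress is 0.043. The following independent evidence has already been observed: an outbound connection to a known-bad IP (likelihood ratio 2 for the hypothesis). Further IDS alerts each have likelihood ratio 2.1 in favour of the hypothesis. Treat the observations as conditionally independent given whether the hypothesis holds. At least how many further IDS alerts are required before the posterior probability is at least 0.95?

Prior odds = 0.043/0.957 = 43/957.
Bayes factor of the evidence already in hand = 2.
Odds after that evidence = (43/957) × 2 = 86/957.
Target odds = 0.95/0.05 = 19.
Need 2.1ⁿ ≥ 19 ÷ (86/957) = 18183/86.
2.1⁷ ≈180.109 falls short of 18183/86 but 2.1⁸ ≈378.229 reaches it, so n = 8.

8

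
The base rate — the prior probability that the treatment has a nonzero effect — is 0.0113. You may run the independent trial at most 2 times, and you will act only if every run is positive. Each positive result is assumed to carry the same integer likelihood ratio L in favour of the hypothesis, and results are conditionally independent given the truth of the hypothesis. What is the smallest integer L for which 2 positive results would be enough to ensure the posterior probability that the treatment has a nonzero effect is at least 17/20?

23

Prior odds = 0.0113/0.9887 = 113/9887.
Target odds = 0.85/0.15 = 17/3.
Need L² ≥ 17/3 ÷ (113/9887) = 168079/339.
22² = 484 < 168079/339 ≤ 529 = 23², so L = 23.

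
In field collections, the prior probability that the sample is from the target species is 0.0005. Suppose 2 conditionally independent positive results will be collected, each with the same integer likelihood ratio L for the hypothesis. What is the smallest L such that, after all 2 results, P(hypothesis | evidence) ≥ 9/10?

135

Prior odds = 0.0005/0.9995 = 1/1999.
Target odds = 0.9/0.1 = 9.
Need L² ≥ 9 ÷ (1/1999) = 17991.
134² = 17956 < 17991 ≤ 18225 = 135², so L = 135.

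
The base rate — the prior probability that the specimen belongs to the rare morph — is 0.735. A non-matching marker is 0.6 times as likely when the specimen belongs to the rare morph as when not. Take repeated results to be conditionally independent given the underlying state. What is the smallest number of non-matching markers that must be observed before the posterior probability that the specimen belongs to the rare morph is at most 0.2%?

Prior odds = 0.735/0.265 = 147/53.
Likelihood ratio per non-matching marker = 0.6.
Target odds: 0.002 ÷ 0.998 = 1/499.
Need (147/53) × 0.6ⁿ ≤ 1/499, i.e. 0.6ⁿ ≤ 53/73353.
0.6¹⁴ ≈0.000783642 is still above 53/73353 but 0.6¹⁵ ≈0.000470185 is at or below it, so n = 15.

15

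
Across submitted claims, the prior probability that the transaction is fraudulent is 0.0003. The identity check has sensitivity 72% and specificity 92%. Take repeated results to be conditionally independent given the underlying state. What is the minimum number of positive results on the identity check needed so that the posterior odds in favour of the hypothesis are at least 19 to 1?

6

Prior odds = 0.0003/0.9997 = 3/9997.
False-positive rate = 1 − 0.92 = 0.08; likelihood ratio of a positive = 0.72/0.08 = 9.
Target odds = 19.
Require 9ⁿ ≥ 19 ÷ (3/9997) = 189943/3.
9⁵ = 59049 falls short of 189943/3 but 9⁶ = 531441 reaches it, so n = 6.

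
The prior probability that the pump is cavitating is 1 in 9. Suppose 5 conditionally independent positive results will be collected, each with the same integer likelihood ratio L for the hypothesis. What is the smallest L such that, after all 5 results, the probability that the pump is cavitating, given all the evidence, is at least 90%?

3

Prior odds = (1/9)/(8/9) = 0.125.
Target odds = 0.9/0.1 = 9.
Need L⁵ ≥ 9 ÷ 0.125 = 72.
2⁵ = 32 < 72 ≤ 243 = 3⁵, so L = 3.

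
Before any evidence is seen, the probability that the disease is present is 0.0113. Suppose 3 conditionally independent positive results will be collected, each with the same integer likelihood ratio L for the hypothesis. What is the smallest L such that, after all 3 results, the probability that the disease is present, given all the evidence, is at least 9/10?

Prior odds = 0.0113/0.9887 = 113/9887.
Target odds = 0.9/0.1 = 9.
Need L³ ≥ 9 ÷ (113/9887) = 88983/113.
9³ = 729 < 88983/113 ≤ 1000 = 10³, so L = 10.

10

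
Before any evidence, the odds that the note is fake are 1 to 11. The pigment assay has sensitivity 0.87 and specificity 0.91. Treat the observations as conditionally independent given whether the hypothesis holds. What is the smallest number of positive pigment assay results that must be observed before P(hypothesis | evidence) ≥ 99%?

4

Prior odds = 1/11.
False-positive rate = 1 − 0.91 = 0.09; likelihood ratio of a positive = 0.87/0.09 = 29/3.
Target posterior odds = 0.99/0.01 = 99.
Need (1/11) × (29/3)ⁿ ≥ 99, i.e. (29/3)ⁿ ≥ 1089.
(29/3)³ = 24389/27 falls short of 1089 but (29/3)⁴ = 707281/81 reaches it, so n = 4.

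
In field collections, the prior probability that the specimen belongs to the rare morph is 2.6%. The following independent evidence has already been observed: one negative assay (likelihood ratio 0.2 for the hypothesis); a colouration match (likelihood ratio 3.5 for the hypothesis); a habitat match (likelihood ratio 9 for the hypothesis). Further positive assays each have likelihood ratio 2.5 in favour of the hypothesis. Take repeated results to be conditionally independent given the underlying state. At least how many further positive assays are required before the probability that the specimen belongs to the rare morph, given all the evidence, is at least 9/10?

5

Prior odds = 0.026/0.974 = 13/487.
Combined Bayes factor of the evidence already in hand = 0.2 × 3.5 × 9 = 6.3.
Odds after that evidence = (13/487) × 6.3 = 819/4870.
Target odds = 0.9/0.1 = 9.
Need 2.5ⁿ ≥ 9 ÷ (819/4870) = 4870/91.
2.5⁴ = 39.0625 falls short of 4870/91 but 2.5⁵ = 97.65625 reaches it, so n = 5.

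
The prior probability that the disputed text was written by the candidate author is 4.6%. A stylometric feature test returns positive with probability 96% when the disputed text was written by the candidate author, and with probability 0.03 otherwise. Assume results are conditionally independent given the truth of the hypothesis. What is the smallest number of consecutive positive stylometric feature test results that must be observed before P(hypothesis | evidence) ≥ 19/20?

Prior odds = 0.046/0.954 = 23/477.
Likelihood ratio of a positive result = 0.96/0.03 = 32.
Target posterior odds = 0.95/0.05 = 19.
Require 32ⁿ ≥ 19 ÷ (23/477) = 9063/23.
32¹ = 32 falls short of 9063/23 but 32² = 1024 reaches it, so n = 2.

2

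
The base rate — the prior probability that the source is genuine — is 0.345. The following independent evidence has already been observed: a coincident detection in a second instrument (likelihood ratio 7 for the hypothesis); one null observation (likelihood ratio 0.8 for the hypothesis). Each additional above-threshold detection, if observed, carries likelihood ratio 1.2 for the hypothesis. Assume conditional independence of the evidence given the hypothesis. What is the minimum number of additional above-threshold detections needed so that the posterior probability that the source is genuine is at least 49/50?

16

Prior odds = 0.345/0.655 = 69/131.
Combined Bayes factor of the evidence already in hand = 7 × 0.8 = 5.6.
Odds after that evidence = (69/131) × 5.6 = 1932/655.
Target odds = 0.98/0.02 = 49.
Need 1.2ⁿ ≥ 49 ÷ (1932/655) = 4585/276.
1.2¹⁵ ≈15.407 falls short of 4585/276 but 1.2¹⁶ ≈18.4884 reaches it, so n = 16.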